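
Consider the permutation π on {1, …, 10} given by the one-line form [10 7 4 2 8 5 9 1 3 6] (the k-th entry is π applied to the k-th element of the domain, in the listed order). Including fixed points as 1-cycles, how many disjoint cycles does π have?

The cycle decomposition is (1 10 6 5 8)(2 7 9 3 4), which has 2 cycles (counting 1-cycles).

2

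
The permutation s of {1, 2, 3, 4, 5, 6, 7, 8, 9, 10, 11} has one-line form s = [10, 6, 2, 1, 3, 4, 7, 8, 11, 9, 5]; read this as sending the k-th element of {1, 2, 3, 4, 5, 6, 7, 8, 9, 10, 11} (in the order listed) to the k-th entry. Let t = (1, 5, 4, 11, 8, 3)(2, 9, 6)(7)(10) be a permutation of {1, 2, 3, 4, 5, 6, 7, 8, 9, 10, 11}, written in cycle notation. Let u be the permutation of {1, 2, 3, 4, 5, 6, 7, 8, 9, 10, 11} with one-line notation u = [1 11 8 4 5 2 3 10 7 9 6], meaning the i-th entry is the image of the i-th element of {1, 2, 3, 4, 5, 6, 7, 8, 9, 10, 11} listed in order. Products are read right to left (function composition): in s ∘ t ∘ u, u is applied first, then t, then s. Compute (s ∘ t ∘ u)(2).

Apply the permutations in order: u(2) = 11, then t(11) = 8, then s(8) = 8. So (s ∘ t ∘ u)(2) = 8.

8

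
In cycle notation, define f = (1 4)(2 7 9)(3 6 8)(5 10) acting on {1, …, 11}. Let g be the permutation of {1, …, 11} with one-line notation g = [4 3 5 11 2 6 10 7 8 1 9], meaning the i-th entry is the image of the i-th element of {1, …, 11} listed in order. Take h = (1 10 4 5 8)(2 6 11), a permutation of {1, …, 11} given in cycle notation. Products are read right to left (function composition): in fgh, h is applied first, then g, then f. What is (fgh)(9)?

Apply the permutations in order: h(9) = 9, then g(9) = 8, then f(8) = 3. So (fgh)(9) = 3.

3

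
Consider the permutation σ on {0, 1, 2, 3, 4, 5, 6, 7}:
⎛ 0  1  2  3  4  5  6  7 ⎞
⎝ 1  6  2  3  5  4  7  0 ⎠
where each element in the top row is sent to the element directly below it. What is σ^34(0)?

Tracing 0 → 1 → … returns to 0 after 4 steps, so 0 lies in a 4-cycle (0 1 6 7).
On a 4-cycle, σ^4 is the identity, so σ^34 = σ^2 there (34 ≡ 2 mod 4).
Stepping 2 places around the cycle: 0 → 1 → 6.

6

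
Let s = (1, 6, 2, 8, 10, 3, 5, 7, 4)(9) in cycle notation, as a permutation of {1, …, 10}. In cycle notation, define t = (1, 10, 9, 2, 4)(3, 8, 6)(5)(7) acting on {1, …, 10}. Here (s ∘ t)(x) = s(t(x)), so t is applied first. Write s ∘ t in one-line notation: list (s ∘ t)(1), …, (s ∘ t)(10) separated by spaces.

3 1 10 6 7 5 4 2 8 9

Chase each element through t then s: 1 → 10 → 3; 2 → 4 → 1; 3 → 8 → 10; 4 → 1 → 6; 5 → 5 → 7; 6 → 3 → 5; 7 → 7 → 4; 8 → 6 → 2; 9 → 2 → 8; 10 → 9 → 9.
So s ∘ t in one-line form is 3 1 10 6 7 5 4 2 8 9.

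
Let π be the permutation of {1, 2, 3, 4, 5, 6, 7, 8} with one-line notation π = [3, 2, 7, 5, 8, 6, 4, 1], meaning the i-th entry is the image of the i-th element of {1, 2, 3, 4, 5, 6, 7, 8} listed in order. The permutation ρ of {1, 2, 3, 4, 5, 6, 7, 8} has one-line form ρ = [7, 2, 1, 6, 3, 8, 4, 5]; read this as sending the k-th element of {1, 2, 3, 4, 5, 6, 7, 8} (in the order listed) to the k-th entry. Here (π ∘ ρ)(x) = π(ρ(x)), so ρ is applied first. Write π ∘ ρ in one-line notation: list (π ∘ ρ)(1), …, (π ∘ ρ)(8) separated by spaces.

(π ∘ ρ)(x) = π(ρ(x)). Computing each image: π(ρ(1)) = π(7) = 4, π(ρ(2)) = π(2) = 2, π(ρ(3)) = π(1) = 3, π(ρ(4)) = π(6) = 6, π(ρ(5)) = π(3) = 7, π(ρ(6)) = π(8) = 1, π(ρ(7)) = π(4) = 5, π(ρ(8)) = π(5) = 8.
Hence π ∘ ρ = [4 2 3 6 7 1 5 8].

4 2 3 6 7 1 5 8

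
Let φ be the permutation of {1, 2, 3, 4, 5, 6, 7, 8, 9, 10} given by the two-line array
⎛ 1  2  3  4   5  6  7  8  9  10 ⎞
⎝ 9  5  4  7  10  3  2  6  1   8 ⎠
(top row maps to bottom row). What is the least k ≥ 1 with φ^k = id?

The disjoint-cycle form of φ has cycle lengths 8, 2.
Since disjoint cycles commute, ord(φ) = lcm(8, 2) = 8.

8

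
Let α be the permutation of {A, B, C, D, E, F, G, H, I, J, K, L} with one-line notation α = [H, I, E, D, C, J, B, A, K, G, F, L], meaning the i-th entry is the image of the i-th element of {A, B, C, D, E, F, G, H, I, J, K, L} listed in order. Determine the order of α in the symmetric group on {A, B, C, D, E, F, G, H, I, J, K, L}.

6

Writing α as disjoint cycles, the cycle lengths are 6, 2, 2, 1, 1.
Since disjoint cycles commute, ord(α) = lcm(6, 2, 2) = 6.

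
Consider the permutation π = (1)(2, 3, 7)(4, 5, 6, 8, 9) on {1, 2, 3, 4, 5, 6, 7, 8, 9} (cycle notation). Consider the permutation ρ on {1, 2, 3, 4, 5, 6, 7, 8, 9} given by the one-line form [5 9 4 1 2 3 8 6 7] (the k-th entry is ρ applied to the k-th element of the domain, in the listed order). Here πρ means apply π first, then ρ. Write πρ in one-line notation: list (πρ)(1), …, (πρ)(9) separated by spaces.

5 4 8 2 3 6 9 7 1

(πρ)(x) = ρ(π(x)). Computing each image: ρ(π(1)) = ρ(1) = 5, ρ(π(2)) = ρ(3) = 4, ρ(π(3)) = ρ(7) = 8, ρ(π(4)) = ρ(5) = 2, ρ(π(5)) = ρ(6) = 3, ρ(π(6)) = ρ(8) = 6, ρ(π(7)) = ρ(2) = 9, ρ(π(8)) = ρ(9) = 7, ρ(π(9)) = ρ(4) = 1.
Hence πρ = [5 4 8 2 3 6 9 7 1].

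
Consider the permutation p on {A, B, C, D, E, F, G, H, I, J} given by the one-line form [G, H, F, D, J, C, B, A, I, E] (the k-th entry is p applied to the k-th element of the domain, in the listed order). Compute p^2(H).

G

Tracing H → A → … returns to H after 4 steps, so H lies in a 4-cycle (A, G, B, H).
Stepping 2 places around the cycle: H → A → G.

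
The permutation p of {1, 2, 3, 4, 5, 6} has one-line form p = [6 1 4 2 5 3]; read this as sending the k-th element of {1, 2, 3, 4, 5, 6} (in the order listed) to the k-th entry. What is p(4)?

2

4 is element number 4 of the domain, and entry number 4 of the one-line form is 2, so p(4) = 2.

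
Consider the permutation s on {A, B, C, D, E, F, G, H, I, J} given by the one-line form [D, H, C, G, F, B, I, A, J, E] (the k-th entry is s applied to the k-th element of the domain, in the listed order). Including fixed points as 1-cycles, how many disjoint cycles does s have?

The cycle decomposition is (A, D, G, I, J, E, F, B, H)(C), which has 2 cycles (counting 1-cycles).

2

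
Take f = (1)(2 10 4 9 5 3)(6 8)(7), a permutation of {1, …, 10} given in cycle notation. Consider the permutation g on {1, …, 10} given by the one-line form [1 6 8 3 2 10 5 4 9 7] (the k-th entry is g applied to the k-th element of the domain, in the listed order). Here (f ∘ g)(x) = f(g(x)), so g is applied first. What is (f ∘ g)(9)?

5

First apply g: g(9) = 9, then f(9) = 5. Thus (f ∘ g)(9) = 5.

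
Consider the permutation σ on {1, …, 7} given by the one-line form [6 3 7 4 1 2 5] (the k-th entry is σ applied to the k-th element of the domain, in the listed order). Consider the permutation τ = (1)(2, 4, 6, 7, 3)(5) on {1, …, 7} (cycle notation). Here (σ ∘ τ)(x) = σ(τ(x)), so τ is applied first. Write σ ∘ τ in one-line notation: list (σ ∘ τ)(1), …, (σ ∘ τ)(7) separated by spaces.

6 4 3 2 1 5 7

(σ ∘ τ)(x) = σ(τ(x)). Computing each image: σ(τ(1)) = σ(1) = 6, σ(τ(2)) = σ(4) = 4, σ(τ(3)) = σ(2) = 3, σ(τ(4)) = σ(6) = 2, σ(τ(5)) = σ(5) = 1, σ(τ(6)) = σ(7) = 5, σ(τ(7)) = σ(3) = 7.
Hence σ ∘ τ = [6 4 3 2 1 5 7].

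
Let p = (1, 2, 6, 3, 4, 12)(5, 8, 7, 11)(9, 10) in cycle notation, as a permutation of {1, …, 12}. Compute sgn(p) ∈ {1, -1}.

The cycle lengths are 6, 4, 2.
A cycle is odd iff its length is even; p has 3 even-length cycles, so sgn(p) = (−1)^3 and p is odd.

-1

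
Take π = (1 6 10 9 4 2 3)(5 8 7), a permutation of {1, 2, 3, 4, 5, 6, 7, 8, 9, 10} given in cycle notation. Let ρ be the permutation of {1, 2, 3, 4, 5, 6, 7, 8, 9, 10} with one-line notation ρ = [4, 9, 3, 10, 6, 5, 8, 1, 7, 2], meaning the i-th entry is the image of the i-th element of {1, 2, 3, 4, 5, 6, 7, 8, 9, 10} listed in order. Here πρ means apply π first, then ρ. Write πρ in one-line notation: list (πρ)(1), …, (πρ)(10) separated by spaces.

(πρ)(x) = ρ(π(x)). Computing each image: ρ(π(1)) = ρ(6) = 5, ρ(π(2)) = ρ(3) = 3, ρ(π(3)) = ρ(1) = 4, ρ(π(4)) = ρ(2) = 9, ρ(π(5)) = ρ(8) = 1, ρ(π(6)) = ρ(10) = 2, ρ(π(7)) = ρ(5) = 6, ρ(π(8)) = ρ(7) = 8, ρ(π(9)) = ρ(4) = 10, ρ(π(10)) = ρ(9) = 7.
Hence πρ = [5 3 4 9 1 2 6 8 10 7].

5 3 4 9 1 2 6 8 10 7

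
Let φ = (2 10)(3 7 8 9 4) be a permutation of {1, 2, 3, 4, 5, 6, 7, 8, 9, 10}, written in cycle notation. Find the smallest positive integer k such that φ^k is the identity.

10

The disjoint cycles have lengths 5, 2, 1, 1, 1.
Since disjoint cycles commute, ord(φ) = lcm(5, 2) = 10.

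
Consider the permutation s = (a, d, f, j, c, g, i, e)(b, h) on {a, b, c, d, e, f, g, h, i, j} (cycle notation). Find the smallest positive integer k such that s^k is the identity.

The disjoint cycles have lengths 8, 2.
The order is lcm(8, 2) = 8.

8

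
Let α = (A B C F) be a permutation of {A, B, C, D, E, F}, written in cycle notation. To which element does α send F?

A

Within (A B C F), F ↦ A.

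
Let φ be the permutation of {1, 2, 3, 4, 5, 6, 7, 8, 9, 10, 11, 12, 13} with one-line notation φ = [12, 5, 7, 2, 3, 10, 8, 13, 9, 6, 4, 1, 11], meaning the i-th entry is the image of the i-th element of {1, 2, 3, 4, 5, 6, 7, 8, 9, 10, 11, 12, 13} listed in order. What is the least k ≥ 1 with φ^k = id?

Decomposing into disjoint cycles gives cycle lengths 8, 2, 2, 1.
The order is lcm(8, 2, 2) = 8.

8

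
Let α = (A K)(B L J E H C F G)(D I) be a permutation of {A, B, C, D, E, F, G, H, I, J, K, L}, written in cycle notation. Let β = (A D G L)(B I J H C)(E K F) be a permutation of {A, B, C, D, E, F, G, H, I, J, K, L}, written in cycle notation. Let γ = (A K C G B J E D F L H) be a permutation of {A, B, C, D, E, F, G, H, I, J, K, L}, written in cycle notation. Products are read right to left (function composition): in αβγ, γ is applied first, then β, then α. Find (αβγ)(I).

E

(αβγ)(I) = α(β(γ(I))). γ(I) = I, then β(I) = J, then α(J) = E, so the result is E.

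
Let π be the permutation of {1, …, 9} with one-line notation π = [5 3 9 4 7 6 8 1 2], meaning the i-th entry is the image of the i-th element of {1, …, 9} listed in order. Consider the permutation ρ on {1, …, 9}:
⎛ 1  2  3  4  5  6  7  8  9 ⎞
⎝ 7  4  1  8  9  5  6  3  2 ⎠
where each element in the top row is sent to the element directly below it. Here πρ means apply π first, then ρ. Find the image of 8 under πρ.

7

First apply π: π(8) = 1, then ρ(1) = 7. Thus (πρ)(8) = 7.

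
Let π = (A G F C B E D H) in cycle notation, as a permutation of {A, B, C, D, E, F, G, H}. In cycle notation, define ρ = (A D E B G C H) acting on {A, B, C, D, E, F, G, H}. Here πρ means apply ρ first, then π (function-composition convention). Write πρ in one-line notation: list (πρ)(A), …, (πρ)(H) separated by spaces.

(πρ)(x) = π(ρ(x)). Computing each image: π(ρ(A)) = π(D) = H, π(ρ(B)) = π(G) = F, π(ρ(C)) = π(H) = A, π(ρ(D)) = π(E) = D, π(ρ(E)) = π(B) = E, π(ρ(F)) = π(F) = C, π(ρ(G)) = π(C) = B, π(ρ(H)) = π(A) = G.
Hence πρ = [H F A D E C B G].

H F A D E C B G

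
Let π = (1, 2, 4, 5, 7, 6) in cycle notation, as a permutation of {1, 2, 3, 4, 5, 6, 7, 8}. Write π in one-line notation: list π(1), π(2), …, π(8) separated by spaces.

2 4 3 5 7 1 6 8

Reading each image from the cycles: 1→2, 2→4, 3→3, 4→5, 5→7, 6→1, 7→6, 8→8.
So the one-line form is 2 4 3 5 7 1 6 8.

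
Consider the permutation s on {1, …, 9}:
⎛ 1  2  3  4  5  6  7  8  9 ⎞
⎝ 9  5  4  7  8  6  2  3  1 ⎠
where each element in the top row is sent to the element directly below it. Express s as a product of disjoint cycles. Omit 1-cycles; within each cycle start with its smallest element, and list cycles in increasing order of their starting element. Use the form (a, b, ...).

(1, 9)(2, 5, 8, 3, 4, 7)

Iterating s from 1 gives 1 → 9 → 1; that is the 2-cycle (1, 9).
Repeating from the next unused element and collecting all non-trivial cycles gives (1, 9)(2, 5, 8, 3, 4, 7).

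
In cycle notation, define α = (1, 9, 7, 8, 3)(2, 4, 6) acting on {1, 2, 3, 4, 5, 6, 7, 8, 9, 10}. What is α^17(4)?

4 lies in the 3-cycle (2, 4, 6).
Since the cycle has length 3, α^17 acts on it the same as α^2 (17 mod 3 = 2).
Stepping 2 places around the cycle: 4 → 6 → 2.

2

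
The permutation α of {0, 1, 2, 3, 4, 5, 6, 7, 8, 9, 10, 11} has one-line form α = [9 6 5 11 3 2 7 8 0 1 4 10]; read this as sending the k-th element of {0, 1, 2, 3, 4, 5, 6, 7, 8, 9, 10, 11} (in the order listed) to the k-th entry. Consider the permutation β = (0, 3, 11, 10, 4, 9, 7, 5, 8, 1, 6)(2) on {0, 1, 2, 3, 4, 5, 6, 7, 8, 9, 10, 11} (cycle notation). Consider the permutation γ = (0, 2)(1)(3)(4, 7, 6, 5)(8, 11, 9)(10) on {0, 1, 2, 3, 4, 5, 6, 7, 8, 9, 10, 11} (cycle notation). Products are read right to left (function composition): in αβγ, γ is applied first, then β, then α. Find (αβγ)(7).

Chase 7: γ(7) = 6; β(6) = 0; α(0) = 9. Hence (αβγ)(7) = 9.

9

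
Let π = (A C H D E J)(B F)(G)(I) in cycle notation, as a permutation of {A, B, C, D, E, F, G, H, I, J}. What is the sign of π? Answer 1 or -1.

The cycle lengths are 6, 2, 1, 1.
A cycle is odd iff its length is even; π has 2 even-length cycles, so sgn(π) = (−1)^2 and π is even.

1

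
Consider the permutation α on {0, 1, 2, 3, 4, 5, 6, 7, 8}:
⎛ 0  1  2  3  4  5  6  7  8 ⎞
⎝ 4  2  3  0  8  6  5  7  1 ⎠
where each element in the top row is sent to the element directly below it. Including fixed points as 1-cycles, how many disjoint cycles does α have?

3

The cycle decomposition is (0 4 8 1 2 3)(5 6)(7), which has 3 cycles (counting 1-cycles).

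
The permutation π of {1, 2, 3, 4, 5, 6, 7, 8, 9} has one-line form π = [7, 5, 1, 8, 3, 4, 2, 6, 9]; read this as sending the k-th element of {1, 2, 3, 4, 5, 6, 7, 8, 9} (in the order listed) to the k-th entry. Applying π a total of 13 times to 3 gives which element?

Tracing 3 → 1 → … returns to 3 after 5 steps, so 3 lies in a 5-cycle (1 7 2 5 3).
Since the cycle has length 5, π^13 acts on it the same as π^3 (13 mod 5 = 3).
Advancing 3 steps from 3: 3 → 1 → 7 → 2.

2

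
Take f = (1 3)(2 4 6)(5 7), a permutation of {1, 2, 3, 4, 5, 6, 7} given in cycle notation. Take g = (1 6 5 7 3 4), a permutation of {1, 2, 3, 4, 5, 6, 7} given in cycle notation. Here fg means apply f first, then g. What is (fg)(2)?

1

f(2) = 4, then g(4) = 1; composing gives (fg)(2) = 1.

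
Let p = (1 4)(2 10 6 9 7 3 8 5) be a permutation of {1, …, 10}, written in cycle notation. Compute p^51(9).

8

9 lies in the 8-cycle (2 10 6 9 7 3 8 5).
Since the cycle has length 8, p^51 acts on it the same as p^3 (51 mod 8 = 3).
Advancing 3 steps from 9: 9 → 7 → 3 → 8.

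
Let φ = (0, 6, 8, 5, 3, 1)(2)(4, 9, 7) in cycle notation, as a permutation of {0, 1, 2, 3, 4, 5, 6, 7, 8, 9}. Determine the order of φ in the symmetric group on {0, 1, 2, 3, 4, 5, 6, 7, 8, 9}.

The disjoint cycles have lengths 6, 3, 1.
The order is lcm(6, 3) = 6.

6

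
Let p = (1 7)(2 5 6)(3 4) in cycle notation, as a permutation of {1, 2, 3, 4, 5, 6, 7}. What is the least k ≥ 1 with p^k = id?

The disjoint cycles have lengths 3, 2, 2.
The order is lcm(3, 2, 2) = 6.

6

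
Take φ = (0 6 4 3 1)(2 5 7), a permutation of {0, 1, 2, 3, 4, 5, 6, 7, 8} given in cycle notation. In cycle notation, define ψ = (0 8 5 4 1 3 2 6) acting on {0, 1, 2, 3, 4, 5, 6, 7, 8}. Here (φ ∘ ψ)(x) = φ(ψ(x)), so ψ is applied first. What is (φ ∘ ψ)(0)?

8

(φ ∘ ψ)(0) = φ(ψ(0)). ψ(0) = 8, then φ(8) = 8. So (φ ∘ ψ)(0) = 8.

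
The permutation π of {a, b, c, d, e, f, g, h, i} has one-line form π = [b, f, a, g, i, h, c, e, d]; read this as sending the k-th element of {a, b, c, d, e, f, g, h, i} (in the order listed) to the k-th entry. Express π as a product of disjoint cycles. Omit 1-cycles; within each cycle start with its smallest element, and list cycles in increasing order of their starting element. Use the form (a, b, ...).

From a: a → b → f → h → e → i → d → g → c → a, closing the cycle (a, b, f, h, e, i, d, g, c).
Repeating from the next unused element and collecting all non-trivial cycles gives (a, b, f, h, e, i, d, g, c).

(a, b, f, h, e, i, d, g, c)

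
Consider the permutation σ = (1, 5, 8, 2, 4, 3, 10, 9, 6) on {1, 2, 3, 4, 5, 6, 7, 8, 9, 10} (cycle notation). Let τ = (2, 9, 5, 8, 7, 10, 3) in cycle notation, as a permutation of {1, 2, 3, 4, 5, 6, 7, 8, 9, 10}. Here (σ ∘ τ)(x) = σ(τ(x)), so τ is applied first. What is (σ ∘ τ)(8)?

(σ ∘ τ)(8) = σ(τ(8)). τ(8) = 7, then σ(7) = 7. So (σ ∘ τ)(8) = 7.

7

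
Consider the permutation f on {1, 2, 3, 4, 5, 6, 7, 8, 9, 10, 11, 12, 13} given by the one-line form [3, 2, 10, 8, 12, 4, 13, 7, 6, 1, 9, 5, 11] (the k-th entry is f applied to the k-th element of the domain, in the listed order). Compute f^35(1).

Tracing 1 → 3 → … returns to 1 after 3 steps, so 1 lies in a 3-cycle (1 3 10).
Powers repeat with period 3 on this cycle, and 35 mod 3 = 2, so f^35(1) = f^2(1).
Stepping 2 places around the cycle: 1 → 3 → 10.

10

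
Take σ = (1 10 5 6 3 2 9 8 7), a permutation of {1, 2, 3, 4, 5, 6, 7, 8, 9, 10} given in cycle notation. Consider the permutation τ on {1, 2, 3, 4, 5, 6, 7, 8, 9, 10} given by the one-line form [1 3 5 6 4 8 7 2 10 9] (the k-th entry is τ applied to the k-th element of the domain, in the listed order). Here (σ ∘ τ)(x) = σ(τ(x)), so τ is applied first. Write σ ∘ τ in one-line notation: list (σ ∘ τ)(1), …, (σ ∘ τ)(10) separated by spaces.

10 2 6 3 4 7 1 9 5 8

For each element, apply τ then σ: 1 → 1 → 10; 2 → 3 → 2; 3 → 5 → 6; 4 → 6 → 3; 5 → 4 → 4; 6 → 8 → 7; 7 → 7 → 1; 8 → 2 → 9; 9 → 10 → 5; 10 → 9 → 8.
So σ ∘ τ in one-line form is 10 2 6 3 4 7 1 9 5 8.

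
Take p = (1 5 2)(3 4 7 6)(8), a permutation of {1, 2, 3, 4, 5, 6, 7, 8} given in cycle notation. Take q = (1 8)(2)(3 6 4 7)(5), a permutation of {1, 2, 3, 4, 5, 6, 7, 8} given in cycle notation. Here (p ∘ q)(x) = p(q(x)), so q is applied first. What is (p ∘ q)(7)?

q(7) = 3, then p(3) = 4; composing gives (p ∘ q)(7) = 4.

4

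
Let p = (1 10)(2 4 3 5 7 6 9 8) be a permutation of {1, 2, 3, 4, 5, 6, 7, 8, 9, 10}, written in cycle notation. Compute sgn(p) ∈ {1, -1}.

The cycle lengths are 8, 2.
A cycle is odd iff its length is even; p has 2 even-length cycles, so sgn(p) = (−1)^2 and p is even.

1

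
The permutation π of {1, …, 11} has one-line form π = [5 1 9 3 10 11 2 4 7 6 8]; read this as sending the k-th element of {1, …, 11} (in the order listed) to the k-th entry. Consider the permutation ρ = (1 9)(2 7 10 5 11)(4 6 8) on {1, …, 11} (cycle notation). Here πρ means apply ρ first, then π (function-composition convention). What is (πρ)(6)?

4

(πρ)(6) = π(ρ(6)). ρ(6) = 8, then π(8) = 4. So (πρ)(6) = 4.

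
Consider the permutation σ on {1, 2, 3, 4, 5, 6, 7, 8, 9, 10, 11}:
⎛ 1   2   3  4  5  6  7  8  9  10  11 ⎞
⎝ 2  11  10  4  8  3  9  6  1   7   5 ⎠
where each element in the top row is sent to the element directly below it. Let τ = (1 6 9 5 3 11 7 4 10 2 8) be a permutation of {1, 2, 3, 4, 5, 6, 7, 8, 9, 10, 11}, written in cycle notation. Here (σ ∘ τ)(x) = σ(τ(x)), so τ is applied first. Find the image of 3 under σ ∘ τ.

5

First apply τ: τ(3) = 11, then σ(11) = 5. Thus (σ ∘ τ)(3) = 5.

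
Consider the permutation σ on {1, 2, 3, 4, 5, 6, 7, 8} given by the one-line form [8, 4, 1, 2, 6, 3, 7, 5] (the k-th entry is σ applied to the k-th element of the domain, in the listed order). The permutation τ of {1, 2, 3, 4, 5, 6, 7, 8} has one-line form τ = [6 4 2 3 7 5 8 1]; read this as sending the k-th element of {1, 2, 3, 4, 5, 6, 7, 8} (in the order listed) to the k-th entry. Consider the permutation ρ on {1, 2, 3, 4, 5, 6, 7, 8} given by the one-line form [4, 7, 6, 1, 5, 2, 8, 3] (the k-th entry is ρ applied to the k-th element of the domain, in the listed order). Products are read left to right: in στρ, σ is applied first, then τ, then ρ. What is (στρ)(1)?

4

(στρ)(1) = ρ(τ(σ(1))). σ(1) = 8, then τ(8) = 1, then ρ(1) = 4, so the result is 4.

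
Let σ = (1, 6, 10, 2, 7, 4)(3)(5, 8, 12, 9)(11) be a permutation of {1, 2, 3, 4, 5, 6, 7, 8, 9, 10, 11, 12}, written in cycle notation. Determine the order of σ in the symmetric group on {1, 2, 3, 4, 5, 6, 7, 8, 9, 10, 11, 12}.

The disjoint cycles have lengths 6, 4, 1, 1.
The order of σ is the least common multiple of its cycle lengths: lcm(6, 4) = 12.

12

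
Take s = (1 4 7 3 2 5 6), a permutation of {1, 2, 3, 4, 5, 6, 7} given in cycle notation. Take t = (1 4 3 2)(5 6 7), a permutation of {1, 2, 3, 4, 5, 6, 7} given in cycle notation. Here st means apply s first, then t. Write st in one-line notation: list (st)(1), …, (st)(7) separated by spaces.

For each element, apply s then t: 1 → 4 → 3; 2 → 5 → 6; 3 → 2 → 1; 4 → 7 → 5; 5 → 6 → 7; 6 → 1 → 4; 7 → 3 → 2.
Collecting the images, st = [3 6 1 5 7 4 2].

3 6 1 5 7 4 2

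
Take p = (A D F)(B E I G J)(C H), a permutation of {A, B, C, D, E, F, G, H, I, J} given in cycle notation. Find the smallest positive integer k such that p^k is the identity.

30

The disjoint cycles have lengths 5, 3, 2.
The order is lcm(5, 3, 2) = 30.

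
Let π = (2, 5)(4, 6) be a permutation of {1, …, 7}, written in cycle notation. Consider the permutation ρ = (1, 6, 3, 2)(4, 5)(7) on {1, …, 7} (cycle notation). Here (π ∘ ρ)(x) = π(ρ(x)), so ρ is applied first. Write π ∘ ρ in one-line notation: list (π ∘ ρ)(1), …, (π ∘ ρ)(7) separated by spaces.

4 1 5 2 6 3 7

For each element, apply ρ then π: 1 → 6 → 4; 2 → 1 → 1; 3 → 2 → 5; 4 → 5 → 2; 5 → 4 → 6; 6 → 3 → 3; 7 → 7 → 7.
Collecting the images, π ∘ ρ = [4 1 5 2 6 3 7].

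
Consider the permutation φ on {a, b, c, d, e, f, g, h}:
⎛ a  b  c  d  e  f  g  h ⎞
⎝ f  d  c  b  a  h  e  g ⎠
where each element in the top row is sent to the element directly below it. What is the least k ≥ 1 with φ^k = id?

10

The disjoint-cycle form of φ has cycle lengths 5, 2, 1.
The order of φ is the least common multiple of its cycle lengths: lcm(5, 2) = 10.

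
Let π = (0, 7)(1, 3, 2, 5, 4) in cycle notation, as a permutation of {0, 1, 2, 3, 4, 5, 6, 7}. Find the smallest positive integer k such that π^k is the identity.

The cycle type of π is (5, 2, 1).
The order is lcm(5, 2) = 10.

10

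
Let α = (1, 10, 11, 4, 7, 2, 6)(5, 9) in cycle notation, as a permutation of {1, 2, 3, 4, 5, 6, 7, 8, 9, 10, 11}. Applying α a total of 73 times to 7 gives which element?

1

7 lies in the 7-cycle (1, 10, 11, 4, 7, 2, 6).
Since the cycle has length 7, α^73 acts on it the same as α^3 (73 mod 7 = 3).
Advancing 3 steps from 7: 7 → 2 → 6 → 1.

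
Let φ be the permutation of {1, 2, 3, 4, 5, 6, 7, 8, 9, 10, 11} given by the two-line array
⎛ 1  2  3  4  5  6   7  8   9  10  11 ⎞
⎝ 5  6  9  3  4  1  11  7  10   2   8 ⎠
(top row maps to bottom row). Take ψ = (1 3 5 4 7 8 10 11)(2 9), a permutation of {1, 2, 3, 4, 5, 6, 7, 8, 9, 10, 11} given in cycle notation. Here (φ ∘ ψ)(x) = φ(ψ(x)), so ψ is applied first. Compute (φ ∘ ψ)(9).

First apply ψ: ψ(9) = 2, then φ(2) = 6. Thus (φ ∘ ψ)(9) = 6.

6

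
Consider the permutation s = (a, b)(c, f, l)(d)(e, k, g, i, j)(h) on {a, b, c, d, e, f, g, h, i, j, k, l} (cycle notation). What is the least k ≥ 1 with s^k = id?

The disjoint cycles have lengths 5, 3, 2, 1, 1.
Since disjoint cycles commute, ord(s) = lcm(5, 3, 2) = 30.

30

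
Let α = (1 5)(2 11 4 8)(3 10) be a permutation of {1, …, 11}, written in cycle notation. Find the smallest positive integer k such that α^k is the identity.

The disjoint cycles have lengths 4, 2, 2, 1, 1, 1.
The order of α is the least common multiple of its cycle lengths: lcm(4, 2, 2) = 4.

4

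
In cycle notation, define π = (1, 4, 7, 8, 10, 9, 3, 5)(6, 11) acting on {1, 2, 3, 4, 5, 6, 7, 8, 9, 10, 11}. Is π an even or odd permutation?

The cycle lengths are 8, 2, 1.
A cycle of length ℓ contributes ℓ−1 transpositions, so π is a product of 7 + 1 = 8 transpositions — even.

even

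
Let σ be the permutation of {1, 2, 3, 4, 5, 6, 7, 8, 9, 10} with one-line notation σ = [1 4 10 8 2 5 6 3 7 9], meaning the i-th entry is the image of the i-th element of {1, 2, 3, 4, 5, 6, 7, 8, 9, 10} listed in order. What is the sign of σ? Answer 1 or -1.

In disjoint-cycle form the cycle lengths are 9, 1.
A cycle is odd iff its length is even; σ has 0 even-length cycles, so sgn(σ) = (−1)^0 and σ is even.

1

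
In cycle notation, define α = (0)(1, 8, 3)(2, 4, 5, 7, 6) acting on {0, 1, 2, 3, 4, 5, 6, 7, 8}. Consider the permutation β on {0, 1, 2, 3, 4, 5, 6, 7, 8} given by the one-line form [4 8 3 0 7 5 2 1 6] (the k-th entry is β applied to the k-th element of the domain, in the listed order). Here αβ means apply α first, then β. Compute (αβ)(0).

4

(αβ)(0) = β(α(0)). α(0) = 0, then β(0) = 4. So (αβ)(0) = 4.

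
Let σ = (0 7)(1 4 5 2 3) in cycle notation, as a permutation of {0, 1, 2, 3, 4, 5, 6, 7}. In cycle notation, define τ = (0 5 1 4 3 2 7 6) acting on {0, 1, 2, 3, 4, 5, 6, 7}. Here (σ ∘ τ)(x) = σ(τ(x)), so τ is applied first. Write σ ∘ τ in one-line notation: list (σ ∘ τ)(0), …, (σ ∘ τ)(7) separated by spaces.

2 5 0 3 1 4 7 6

(σ ∘ τ)(x) = σ(τ(x)). Computing each image: σ(τ(0)) = σ(5) = 2, σ(τ(1)) = σ(4) = 5, σ(τ(2)) = σ(7) = 0, σ(τ(3)) = σ(2) = 3, σ(τ(4)) = σ(3) = 1, σ(τ(5)) = σ(1) = 4, σ(τ(6)) = σ(0) = 7, σ(τ(7)) = σ(6) = 6.
Hence σ ∘ τ = [2 5 0 3 1 4 7 6].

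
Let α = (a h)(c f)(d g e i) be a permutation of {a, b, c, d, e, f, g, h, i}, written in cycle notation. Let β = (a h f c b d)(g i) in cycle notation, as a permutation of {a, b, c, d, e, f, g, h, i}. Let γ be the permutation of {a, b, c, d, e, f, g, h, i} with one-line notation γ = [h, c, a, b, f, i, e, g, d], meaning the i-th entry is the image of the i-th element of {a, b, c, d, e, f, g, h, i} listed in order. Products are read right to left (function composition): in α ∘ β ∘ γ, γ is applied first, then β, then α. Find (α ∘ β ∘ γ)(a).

Apply the permutations in order: γ(a) = h, then β(h) = f, then α(f) = c. So (α ∘ β ∘ γ)(a) = c.

c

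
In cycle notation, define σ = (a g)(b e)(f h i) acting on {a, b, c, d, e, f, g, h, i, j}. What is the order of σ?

The cycle type of σ is (3, 2, 2, 1, 1, 1).
The order of σ is the least common multiple of its cycle lengths: lcm(3, 2, 2) = 6.

6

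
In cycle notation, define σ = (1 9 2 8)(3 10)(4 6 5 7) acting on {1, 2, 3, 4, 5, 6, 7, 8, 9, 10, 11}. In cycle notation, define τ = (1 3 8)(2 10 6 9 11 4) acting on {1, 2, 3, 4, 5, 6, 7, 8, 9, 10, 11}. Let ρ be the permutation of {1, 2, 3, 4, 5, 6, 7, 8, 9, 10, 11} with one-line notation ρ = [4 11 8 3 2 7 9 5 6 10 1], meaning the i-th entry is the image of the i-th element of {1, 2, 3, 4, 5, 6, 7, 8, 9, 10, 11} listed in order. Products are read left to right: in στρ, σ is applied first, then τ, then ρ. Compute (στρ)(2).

4

Apply the permutations in order: σ(2) = 8, then τ(8) = 1, then ρ(1) = 4. So (στρ)(2) = 4.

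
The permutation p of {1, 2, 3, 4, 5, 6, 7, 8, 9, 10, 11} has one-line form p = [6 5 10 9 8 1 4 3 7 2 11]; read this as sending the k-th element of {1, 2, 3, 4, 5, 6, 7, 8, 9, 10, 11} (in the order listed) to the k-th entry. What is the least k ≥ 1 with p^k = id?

30

Decomposing into disjoint cycles gives cycle lengths 5, 3, 2, 1.
The order of p is the least common multiple of its cycle lengths: lcm(5, 3, 2) = 30.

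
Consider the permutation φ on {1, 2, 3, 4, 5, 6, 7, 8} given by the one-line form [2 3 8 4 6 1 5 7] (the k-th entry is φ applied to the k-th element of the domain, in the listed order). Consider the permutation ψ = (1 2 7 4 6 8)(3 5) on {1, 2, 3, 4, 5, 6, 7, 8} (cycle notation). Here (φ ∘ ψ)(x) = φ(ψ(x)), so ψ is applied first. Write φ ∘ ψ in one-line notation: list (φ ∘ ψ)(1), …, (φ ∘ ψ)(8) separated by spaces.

(φ ∘ ψ)(x) = φ(ψ(x)). Computing each image: φ(ψ(1)) = φ(2) = 3, φ(ψ(2)) = φ(7) = 5, φ(ψ(3)) = φ(5) = 6, φ(ψ(4)) = φ(6) = 1, φ(ψ(5)) = φ(3) = 8, φ(ψ(6)) = φ(8) = 7, φ(ψ(7)) = φ(4) = 4, φ(ψ(8)) = φ(1) = 2.
Hence φ ∘ ψ = [3 5 6 1 8 7 4 2].

3 5 6 1 8 7 4 2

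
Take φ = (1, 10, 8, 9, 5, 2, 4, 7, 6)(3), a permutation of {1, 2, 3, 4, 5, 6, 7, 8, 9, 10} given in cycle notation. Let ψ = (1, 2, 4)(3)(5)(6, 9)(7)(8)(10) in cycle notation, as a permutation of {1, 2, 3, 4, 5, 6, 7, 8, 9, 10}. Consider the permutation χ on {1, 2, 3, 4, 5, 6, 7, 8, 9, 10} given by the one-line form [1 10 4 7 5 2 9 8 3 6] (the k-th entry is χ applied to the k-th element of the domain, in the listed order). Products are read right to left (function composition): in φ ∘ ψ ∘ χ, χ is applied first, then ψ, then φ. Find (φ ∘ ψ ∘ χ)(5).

(φ ∘ ψ ∘ χ)(5) = φ(ψ(χ(5))). χ(5) = 5, then ψ(5) = 5, then φ(5) = 2, so the result is 2.

2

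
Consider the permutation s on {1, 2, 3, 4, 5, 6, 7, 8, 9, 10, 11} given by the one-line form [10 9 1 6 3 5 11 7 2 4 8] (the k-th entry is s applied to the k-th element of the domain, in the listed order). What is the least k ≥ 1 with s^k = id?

Writing s as disjoint cycles, the cycle lengths are 6, 3, 2.
Since disjoint cycles commute, ord(s) = lcm(6, 3, 2) = 6.

6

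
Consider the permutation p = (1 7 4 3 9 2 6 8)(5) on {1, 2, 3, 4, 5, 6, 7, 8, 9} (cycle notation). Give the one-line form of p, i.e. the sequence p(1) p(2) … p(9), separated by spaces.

7 6 9 3 5 8 4 1 2

Image by image: 1→7, 2→6, 3→9, 4→3, 5→5, 6→8, 7→4, 8→1, 9→2.
Listing these in domain order gives 7 6 9 3 5 8 4 1 2.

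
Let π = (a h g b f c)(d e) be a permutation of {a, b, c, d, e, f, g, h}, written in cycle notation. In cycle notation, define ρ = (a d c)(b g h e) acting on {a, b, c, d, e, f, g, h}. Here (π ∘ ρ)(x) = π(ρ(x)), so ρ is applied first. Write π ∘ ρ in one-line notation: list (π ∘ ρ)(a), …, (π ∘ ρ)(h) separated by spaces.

e b h a f c g d

(π ∘ ρ)(x) = π(ρ(x)). Computing each image: π(ρ(a)) = π(d) = e, π(ρ(b)) = π(g) = b, π(ρ(c)) = π(a) = h, π(ρ(d)) = π(c) = a, π(ρ(e)) = π(b) = f, π(ρ(f)) = π(f) = c, π(ρ(g)) = π(h) = g, π(ρ(h)) = π(e) = d.
Hence π ∘ ρ = [e b h a f c g d].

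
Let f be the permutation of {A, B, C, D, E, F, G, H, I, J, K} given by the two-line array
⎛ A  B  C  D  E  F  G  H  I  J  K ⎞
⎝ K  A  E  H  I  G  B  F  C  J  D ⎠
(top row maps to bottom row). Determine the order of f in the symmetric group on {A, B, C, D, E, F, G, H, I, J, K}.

Decomposing into disjoint cycles gives cycle lengths 7, 3, 1.
Since disjoint cycles commute, ord(f) = lcm(7, 3) = 21.

21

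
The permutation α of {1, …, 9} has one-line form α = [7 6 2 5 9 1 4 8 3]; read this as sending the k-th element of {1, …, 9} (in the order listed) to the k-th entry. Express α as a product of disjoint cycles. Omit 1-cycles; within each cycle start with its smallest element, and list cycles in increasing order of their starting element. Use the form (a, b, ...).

Start at 1 and follow images: 1 → 7 → 4 → 5 → 9 → 3 → 2 → 6 → 1, giving the cycle (1, 7, 4, 5, 9, 3, 2, 6).
Continuing from each remaining unvisited element yields (1, 7, 4, 5, 9, 3, 2, 6).

(1, 7, 4, 5, 9, 3, 2, 6)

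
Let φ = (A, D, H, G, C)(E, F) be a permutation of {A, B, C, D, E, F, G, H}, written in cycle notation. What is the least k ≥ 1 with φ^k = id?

The cycle type of φ is (5, 2, 1).
The order of φ is the least common multiple of its cycle lengths: lcm(5, 2) = 10.

10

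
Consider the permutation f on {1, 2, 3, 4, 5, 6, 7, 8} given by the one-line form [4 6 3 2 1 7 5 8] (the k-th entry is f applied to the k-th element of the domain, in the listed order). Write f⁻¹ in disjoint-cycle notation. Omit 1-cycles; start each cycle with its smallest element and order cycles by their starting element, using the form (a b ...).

(1 5 7 6 2 4)

The cycle decomposition of f is (1 4 2 6 7 5).
Reversing each cycle (and rotating so the smallest element leads) gives f⁻¹ = (1 5 7 6 2 4).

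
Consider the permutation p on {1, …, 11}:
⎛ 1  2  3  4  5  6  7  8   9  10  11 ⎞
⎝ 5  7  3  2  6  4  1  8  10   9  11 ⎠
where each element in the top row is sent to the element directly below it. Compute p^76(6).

1

Tracing 6 → 4 → … returns to 6 after 6 steps, so 6 lies in a 6-cycle (1 5 6 4 2 7).
Since the cycle has length 6, p^76 acts on it the same as p^4 (76 mod 6 = 4).
Stepping 4 places around the cycle: 6 → 4 → 2 → 7 → 1.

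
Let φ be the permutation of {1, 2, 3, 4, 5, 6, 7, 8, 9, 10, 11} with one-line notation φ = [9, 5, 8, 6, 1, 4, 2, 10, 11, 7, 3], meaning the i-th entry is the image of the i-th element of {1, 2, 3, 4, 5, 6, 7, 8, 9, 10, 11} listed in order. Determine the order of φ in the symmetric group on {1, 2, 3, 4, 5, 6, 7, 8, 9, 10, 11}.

Writing φ as disjoint cycles, the cycle lengths are 9, 2.
Since disjoint cycles commute, ord(φ) = lcm(9, 2) = 18.

18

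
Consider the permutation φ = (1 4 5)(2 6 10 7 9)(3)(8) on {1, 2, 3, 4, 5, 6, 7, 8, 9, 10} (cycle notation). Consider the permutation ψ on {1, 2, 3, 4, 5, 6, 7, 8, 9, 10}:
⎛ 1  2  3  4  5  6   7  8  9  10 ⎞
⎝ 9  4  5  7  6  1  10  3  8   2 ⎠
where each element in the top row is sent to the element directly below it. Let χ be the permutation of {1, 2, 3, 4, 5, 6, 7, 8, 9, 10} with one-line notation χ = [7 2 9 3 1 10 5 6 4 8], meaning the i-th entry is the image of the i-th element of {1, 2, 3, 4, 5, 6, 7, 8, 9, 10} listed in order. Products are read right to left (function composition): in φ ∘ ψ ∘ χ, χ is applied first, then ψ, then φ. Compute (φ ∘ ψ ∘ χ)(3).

(φ ∘ ψ ∘ χ)(3) = φ(ψ(χ(3))). χ(3) = 9, then ψ(9) = 8, then φ(8) = 8, so the result is 8.

8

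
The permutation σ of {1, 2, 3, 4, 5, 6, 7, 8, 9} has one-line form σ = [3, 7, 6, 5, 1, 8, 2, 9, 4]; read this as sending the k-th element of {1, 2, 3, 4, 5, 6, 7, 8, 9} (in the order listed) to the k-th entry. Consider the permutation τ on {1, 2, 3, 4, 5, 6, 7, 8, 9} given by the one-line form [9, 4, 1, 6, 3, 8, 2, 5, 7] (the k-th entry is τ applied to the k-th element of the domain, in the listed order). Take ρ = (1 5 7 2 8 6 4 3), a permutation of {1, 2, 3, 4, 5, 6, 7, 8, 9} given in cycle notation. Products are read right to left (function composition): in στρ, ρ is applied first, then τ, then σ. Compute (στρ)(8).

Apply the permutations in order: ρ(8) = 6, then τ(6) = 8, then σ(8) = 9. So (στρ)(8) = 9.

9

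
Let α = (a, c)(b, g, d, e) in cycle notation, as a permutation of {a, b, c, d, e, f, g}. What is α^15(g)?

b

g lies in the 4-cycle (b, g, d, e).
On a 4-cycle, α^4 is the identity, so α^15 = α^3 there (15 ≡ 3 mod 4).
Advancing 3 steps from g: g → d → e → b.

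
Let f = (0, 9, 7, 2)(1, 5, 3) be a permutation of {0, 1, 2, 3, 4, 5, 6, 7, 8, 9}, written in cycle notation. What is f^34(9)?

2

9 lies in the 4-cycle (0, 9, 7, 2).
On a 4-cycle, f^4 is the identity, so f^34 = f^2 there (34 ≡ 2 mod 4).
Stepping 2 places around the cycle: 9 → 7 → 2.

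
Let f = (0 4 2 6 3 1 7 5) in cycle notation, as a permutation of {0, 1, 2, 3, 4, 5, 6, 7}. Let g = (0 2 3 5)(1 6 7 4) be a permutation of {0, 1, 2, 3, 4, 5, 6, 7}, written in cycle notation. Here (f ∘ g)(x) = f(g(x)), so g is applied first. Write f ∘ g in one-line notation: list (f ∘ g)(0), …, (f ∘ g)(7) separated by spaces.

For each element, apply g then f: 0 → 2 → 6; 1 → 6 → 3; 2 → 3 → 1; 3 → 5 → 0; 4 → 1 → 7; 5 → 0 → 4; 6 → 7 → 5; 7 → 4 → 2.
So f ∘ g in one-line form is 6 3 1 0 7 4 5 2.

6 3 1 0 7 4 5 2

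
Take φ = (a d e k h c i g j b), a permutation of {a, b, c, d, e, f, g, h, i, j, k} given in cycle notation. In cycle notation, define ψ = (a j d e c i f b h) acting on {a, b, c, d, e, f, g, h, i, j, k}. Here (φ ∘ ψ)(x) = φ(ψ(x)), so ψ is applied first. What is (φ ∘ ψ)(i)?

ψ(i) = f, then φ(f) = f; composing gives (φ ∘ ψ)(i) = f.

f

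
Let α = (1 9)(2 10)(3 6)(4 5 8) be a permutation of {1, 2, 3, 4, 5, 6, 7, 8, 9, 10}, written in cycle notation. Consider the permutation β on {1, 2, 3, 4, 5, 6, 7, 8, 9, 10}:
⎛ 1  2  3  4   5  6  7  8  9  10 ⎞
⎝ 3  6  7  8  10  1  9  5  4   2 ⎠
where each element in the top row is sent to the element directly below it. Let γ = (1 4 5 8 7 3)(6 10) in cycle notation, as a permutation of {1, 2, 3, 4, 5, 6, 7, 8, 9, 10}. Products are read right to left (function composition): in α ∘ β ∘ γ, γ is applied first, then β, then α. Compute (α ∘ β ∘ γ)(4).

2

Chase 4: γ(4) = 5; β(5) = 10; α(10) = 2. Hence (α ∘ β ∘ γ)(4) = 2.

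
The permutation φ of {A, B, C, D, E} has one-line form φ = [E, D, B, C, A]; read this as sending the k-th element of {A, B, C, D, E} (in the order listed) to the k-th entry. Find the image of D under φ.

D is element number 4 of the domain, and entry number 4 of the one-line form is C, so φ(D) = C.

C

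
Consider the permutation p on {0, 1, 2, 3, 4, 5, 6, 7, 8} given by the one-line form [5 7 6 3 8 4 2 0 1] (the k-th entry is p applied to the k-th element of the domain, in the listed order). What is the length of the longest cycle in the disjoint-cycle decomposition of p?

Decomposing into disjoint cycles gives (0, 5, 4, 8, 1, 7)(2, 6); the longest has length 6.

6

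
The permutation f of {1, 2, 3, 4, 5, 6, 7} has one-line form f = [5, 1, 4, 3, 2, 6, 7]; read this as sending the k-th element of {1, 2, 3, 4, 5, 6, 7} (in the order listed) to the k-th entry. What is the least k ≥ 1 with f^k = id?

6

The disjoint-cycle form of f has cycle lengths 3, 2, 1, 1.
The order of f is the least common multiple of its cycle lengths: lcm(3, 2) = 6.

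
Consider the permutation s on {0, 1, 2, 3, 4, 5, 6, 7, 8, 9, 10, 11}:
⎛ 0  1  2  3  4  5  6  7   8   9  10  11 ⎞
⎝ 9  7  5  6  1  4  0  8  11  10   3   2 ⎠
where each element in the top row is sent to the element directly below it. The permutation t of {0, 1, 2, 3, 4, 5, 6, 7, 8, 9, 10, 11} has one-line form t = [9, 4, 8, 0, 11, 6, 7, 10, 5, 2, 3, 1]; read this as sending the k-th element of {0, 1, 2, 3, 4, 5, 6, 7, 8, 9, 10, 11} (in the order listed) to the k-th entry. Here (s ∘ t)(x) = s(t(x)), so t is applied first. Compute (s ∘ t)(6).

t(6) = 7, then s(7) = 8; composing gives (s ∘ t)(6) = 8.

8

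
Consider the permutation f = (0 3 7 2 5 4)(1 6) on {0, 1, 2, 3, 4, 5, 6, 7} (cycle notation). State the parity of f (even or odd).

The cycle lengths are 6, 2.
A cycle of length ℓ contributes ℓ−1 transpositions, so f is a product of 5 + 1 = 6 transpositions — even.

even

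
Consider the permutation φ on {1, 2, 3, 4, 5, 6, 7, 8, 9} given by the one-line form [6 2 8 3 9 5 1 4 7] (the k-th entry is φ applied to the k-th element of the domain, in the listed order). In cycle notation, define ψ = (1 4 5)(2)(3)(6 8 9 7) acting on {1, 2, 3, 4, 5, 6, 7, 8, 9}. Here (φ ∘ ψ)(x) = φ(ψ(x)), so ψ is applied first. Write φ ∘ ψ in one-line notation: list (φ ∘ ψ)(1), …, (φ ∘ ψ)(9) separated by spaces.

3 2 8 9 6 4 5 7 1

(φ ∘ ψ)(x) = φ(ψ(x)). Computing each image: φ(ψ(1)) = φ(4) = 3, φ(ψ(2)) = φ(2) = 2, φ(ψ(3)) = φ(3) = 8, φ(ψ(4)) = φ(5) = 9, φ(ψ(5)) = φ(1) = 6, φ(ψ(6)) = φ(8) = 4, φ(ψ(7)) = φ(6) = 5, φ(ψ(8)) = φ(9) = 7, φ(ψ(9)) = φ(7) = 1.
Hence φ ∘ ψ = [3 2 8 9 6 4 5 7 1].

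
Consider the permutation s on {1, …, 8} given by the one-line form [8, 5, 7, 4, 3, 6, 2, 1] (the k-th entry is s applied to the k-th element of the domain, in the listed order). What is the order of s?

4

Decomposing into disjoint cycles gives cycle lengths 4, 2, 1, 1.
Since disjoint cycles commute, ord(s) = lcm(4, 2) = 4.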